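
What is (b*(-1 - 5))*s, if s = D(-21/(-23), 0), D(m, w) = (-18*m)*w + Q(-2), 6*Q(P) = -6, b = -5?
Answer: -30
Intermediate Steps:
Q(P) = -1 (Q(P) = (1/6)*(-6) = -1)
D(m, w) = -1 - 18*m*w (D(m, w) = (-18*m)*w - 1 = -18*m*w - 1 = -1 - 18*m*w)
s = -1 (s = -1 - 18*(-21/(-23))*0 = -1 - 18*(-21*(-1/23))*0 = -1 - 18*21/23*0 = -1 + 0 = -1)
(b*(-1 - 5))*s = -5*(-1 - 5)*(-1) = -5*(-6)*(-1) = 30*(-1) = -30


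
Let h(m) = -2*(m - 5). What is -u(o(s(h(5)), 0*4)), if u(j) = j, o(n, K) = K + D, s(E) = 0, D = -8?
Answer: 8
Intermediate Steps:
h(m) = 10 - 2*m (h(m) = -2*(-5 + m) = 10 - 2*m)
o(n, K) = -8 + K (o(n, K) = K - 8 = -8 + K)
-u(o(s(h(5)), 0*4)) = -(-8 + 0*4) = -(-8 + 0) = -1*(-8) = 8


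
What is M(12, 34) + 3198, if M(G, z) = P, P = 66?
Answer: 3264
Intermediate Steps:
M(G, z) = 66
M(12, 34) + 3198 = 66 + 3198 = 3264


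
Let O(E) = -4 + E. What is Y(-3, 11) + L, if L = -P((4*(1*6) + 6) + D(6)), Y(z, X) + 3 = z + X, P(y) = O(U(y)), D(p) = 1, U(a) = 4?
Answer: 5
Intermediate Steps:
P(y) = 0 (P(y) = -4 + 4 = 0)
Y(z, X) = -3 + X + z (Y(z, X) = -3 + (z + X) = -3 + (X + z) = -3 + X + z)
L = 0 (L = -1*0 = 0)
Y(-3, 11) + L = (-3 + 11 - 3) + 0 = 5 + 0 = 5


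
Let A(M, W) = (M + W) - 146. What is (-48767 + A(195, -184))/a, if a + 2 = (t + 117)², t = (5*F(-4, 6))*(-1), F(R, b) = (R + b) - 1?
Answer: -24451/6271 ≈ -3.8991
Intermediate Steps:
F(R, b) = -1 + R + b
t = -5 (t = (5*(-1 - 4 + 6))*(-1) = (5*1)*(-1) = 5*(-1) = -5)
A(M, W) = -146 + M + W
a = 12542 (a = -2 + (-5 + 117)² = -2 + 112² = -2 + 12544 = 12542)
(-48767 + A(195, -184))/a = (-48767 + (-146 + 195 - 184))/12542 = (-48767 - 135)*(1/12542) = -48902*1/12542 = -24451/6271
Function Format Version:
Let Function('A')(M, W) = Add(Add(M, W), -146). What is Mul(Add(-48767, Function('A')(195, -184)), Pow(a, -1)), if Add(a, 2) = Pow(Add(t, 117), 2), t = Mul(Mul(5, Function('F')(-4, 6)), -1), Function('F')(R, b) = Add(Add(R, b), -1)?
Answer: Rational(-24451, 6271) ≈ -3.8991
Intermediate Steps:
Function('F')(R, b) = Add(-1, R, b)
t = -5 (t = Mul(Mul(5, Add(-1, -4, 6)), -1) = Mul(Mul(5, 1), -1) = Mul(5, -1) = -5)
Function('A')(M, W) = Add(-146, M, W)
a = 12542 (a = Add(-2, Pow(Add(-5, 117), 2)) = Add(-2, Pow(112, 2)) = Add(-2, 12544) = 12542)
Mul(Add(-48767, Function('A')(195, -184)), Pow(a, -1)) = Mul(Add(-48767, Add(-146, 195, -184)), Pow(12542, -1)) = Mul(Add(-48767, -135), Rational(1, 12542)) = Mul(-48902, Rational(1, 12542)) = Rational(-24451, 6271)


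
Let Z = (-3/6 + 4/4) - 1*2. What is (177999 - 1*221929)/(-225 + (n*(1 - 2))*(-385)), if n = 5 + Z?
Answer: -17572/449 ≈ -39.136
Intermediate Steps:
Z = -3/2 (Z = (-3*1/6 + 4*(1/4)) - 2 = (-1/2 + 1) - 2 = 1/2 - 2 = -3/2 ≈ -1.5000)
n = 7/2 (n = 5 - 3/2 = 7/2 ≈ 3.5000)
(177999 - 1*221929)/(-225 + (n*(1 - 2))*(-385)) = (177999 - 1*221929)/(-225 + (7*(1 - 2)/2)*(-385)) = (177999 - 221929)/(-225 + ((7/2)*(-1))*(-385)) = -43930/(-225 - 7/2*(-385)) = -43930/(-225 + 2695/2) = -43930/2245/2 = -43930*2/2245 = -17572/449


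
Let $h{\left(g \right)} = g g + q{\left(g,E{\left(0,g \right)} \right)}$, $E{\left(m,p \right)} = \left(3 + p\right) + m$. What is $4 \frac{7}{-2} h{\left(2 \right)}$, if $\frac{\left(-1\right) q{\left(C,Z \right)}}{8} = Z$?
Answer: $504$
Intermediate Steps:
$E{\left(m,p \right)} = 3 + m + p$
$q{\left(C,Z \right)} = - 8 Z$
$h{\left(g \right)} = -24 + g^{2} - 8 g$ ($h{\left(g \right)} = g g - 8 \left(3 + 0 + g\right) = g^{2} - 8 \left(3 + g\right) = g^{2} - \left(24 + 8 g\right) = -24 + g^{2} - 8 g$)
$4 \frac{7}{-2} h{\left(2 \right)} = 4 \frac{7}{-2} \left(-24 + 2^{2} - 16\right) = 4 \cdot 7 \left(- \frac{1}{2}\right) \left(-24 + 4 - 16\right) = 4 \left(- \frac{7}{2}\right) \left(-36\right) = \left(-14\right) \left(-36\right) = 504$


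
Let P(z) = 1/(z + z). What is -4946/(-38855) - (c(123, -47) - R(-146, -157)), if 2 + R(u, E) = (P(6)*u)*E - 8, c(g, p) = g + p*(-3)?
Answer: 381469211/233130 ≈ 1636.3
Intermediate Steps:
P(z) = 1/(2*z)
c(g, p) = g - 3*p
R(u, E) = -10 + E*u/12 (R(u, E) = -2 + ((((½)/6)*u)*E - 8) = -2 + ((((½)*(⅙))*u)*E - 8) = -2 + ((u/12)*E - 8) = -2 + (E*u/12 - 8) = -2 + (-8 + E*u/12) = -10 + E*u/12)
-4946/(-38855) - (c(123, -47) - R(-146, -157)) = -4946/(-38855) - ((123 - 3*(-47)) - (-10 + (1/12)*(-157)*(-146))) = -4946*(-1/38855) - ((123 + 141) - (-10 + 11461/6)) = 4946/38855 - (264 - 1*11401/6) = 4946/38855 - (264 - 11401/6) = 4946/38855 - 1*(-9817/6) = 4946/38855 + 9817/6 = 381469211/233130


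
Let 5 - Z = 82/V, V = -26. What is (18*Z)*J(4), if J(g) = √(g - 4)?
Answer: 0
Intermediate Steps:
J(g) = √(-4 + g)
Z = 106/13 (Z = 5 - 82/(-26) = 5 - 82*(-1)/26 = 5 - 1*(-41/13) = 5 + 41/13 = 106/13 ≈ 8.1538)
(18*Z)*J(4) = (18*(106/13))*√(-4 + 4) = 1908*√0/13 = (1908/13)*0 = 0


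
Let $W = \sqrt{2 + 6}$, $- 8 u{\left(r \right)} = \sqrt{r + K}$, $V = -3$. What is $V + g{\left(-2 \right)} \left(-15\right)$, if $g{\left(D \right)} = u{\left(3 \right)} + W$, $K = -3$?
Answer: $-3 - 30 \sqrt{2} \approx -45.426$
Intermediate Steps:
$u{\left(r \right)} = - \frac{\sqrt{-3 + r}}{8}$ ($u{\left(r \right)} = - \frac{\sqrt{r - 3}}{8} = - \frac{\sqrt{-3 + r}}{8}$)
$W = 2 \sqrt{2}$ ($W = \sqrt{8} = 2 \sqrt{2} \approx 2.8284$)
$g{\left(D \right)} = 2 \sqrt{2}$ ($g{\left(D \right)} = - \frac{\sqrt{-3 + 3}}{8} + 2 \sqrt{2} = - \frac{\sqrt{0}}{8} + 2 \sqrt{2} = \left(- \frac{1}{8}\right) 0 + 2 \sqrt{2} = 0 + 2 \sqrt{2} = 2 \sqrt{2}$)
$V + g{\left(-2 \right)} \left(-15\right) = -3 + 2 \sqrt{2} \left(-15\right) = -3 - 30 \sqrt{2}$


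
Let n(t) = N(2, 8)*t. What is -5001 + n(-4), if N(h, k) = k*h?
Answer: -5065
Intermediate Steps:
N(h, k) = h*k
n(t) = 16*t (n(t) = (2*8)*t = 16*t)
-5001 + n(-4) = -5001 + 16*(-4) = -5001 - 64 = -5065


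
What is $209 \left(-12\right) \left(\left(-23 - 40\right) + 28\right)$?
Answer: $87780$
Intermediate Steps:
$209 \left(-12\right) \left(\left(-23 - 40\right) + 28\right) = - 2508 \left(-63 + 28\right) = \left(-2508\right) \left(-35\right) = 87780$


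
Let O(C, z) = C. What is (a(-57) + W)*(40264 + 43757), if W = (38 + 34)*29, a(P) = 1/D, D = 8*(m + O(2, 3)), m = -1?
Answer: 1403570805/8 ≈ 1.7545e+8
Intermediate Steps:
D = 8 (D = 8*(-1 + 2) = 8*1 = 8)
a(P) = 1/8
W = 2088 (W = 72*29 = 2088)
(a(-57) + W)*(40264 + 43757) = (1/8 + 2088)*(40264 + 43757) = (16705/8)*84021 = 1403570805/8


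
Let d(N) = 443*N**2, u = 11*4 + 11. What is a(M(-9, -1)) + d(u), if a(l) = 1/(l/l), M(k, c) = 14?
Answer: 1340076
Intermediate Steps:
u = 55 (u = 44 + 11 = 55)
a(l) = 1 (a(l) = 1/1 = 1)
a(M(-9, -1)) + d(u) = 1 + 443*55**2 = 1 + 443*3025 = 1 + 1340075 = 1340076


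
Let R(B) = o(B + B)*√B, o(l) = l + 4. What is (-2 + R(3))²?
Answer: 304 - 40*√3 ≈ 234.72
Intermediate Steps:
o(l) = 4 + l
R(B) = √B*(4 + 2*B) (R(B) = (4 + (B + B))*√B = (4 + 2*B)*√B = √B*(4 + 2*B))
(-2 + R(3))² = (-2 + 2*√3*(2 + 3))² = (-2 + 2*√3*5)² = (-2 + 10*√3)²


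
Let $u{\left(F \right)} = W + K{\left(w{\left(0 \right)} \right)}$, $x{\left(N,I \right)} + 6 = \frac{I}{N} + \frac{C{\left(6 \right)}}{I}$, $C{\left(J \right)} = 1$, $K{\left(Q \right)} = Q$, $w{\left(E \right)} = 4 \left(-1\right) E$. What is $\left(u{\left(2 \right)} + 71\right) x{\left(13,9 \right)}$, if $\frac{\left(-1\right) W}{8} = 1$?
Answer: $- \frac{4256}{13} \approx -327.38$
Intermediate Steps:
$w{\left(E \right)} = - 4 E$
$W = -8$ ($W = \left(-8\right) 1 = -8$)
$x{\left(N,I \right)} = -6 + \frac{1}{I} + \frac{I}{N}$ ($x{\left(N,I \right)} = -6 + \left(\frac{I}{N} + 1 \frac{1}{I}\right) = -6 + \left(\frac{I}{N} + \frac{1}{I}\right) = -6 + \left(\frac{1}{I} + \frac{I}{N}\right) = -6 + \frac{1}{I} + \frac{I}{N}$)
$u{\left(F \right)} = -8$ ($u{\left(F \right)} = -8 - 0 = -8 + 0 = -8$)
$\left(u{\left(2 \right)} + 71\right) x{\left(13,9 \right)} = \left(-8 + 71\right) \left(-6 + \frac{1}{9} + \frac{9}{13}\right) = 63 \left(-6 + \frac{1}{9} + 9 \cdot \frac{1}{13}\right) = 63 \left(-6 + \frac{1}{9} + \frac{9}{13}\right) = 63 \left(- \frac{608}{117}\right) = - \frac{4256}{13}$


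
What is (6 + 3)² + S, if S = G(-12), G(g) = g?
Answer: 69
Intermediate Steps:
S = -12
(6 + 3)² + S = (6 + 3)² - 12 = 9² - 12 = 81 - 12 = 69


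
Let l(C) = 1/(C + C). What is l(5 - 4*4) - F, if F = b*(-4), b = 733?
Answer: 64503/22 ≈ 2932.0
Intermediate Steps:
F = -2932 (F = 733*(-4) = -2932)
l(C) = 1/(2*C)
l(5 - 4*4) - F = 1/(2*(5 - 4*4)) - 1*(-2932) = 1/(2*(5 - 16)) + 2932 = (½)/(-11) + 2932 = (½)*(-1/11) + 2932 = -1/22 + 2932 = 64503/22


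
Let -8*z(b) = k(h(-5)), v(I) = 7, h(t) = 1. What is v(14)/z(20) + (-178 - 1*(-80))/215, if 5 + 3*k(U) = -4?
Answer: 11746/645 ≈ 18.211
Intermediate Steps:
k(U) = -3 (k(U) = -5/3 + (⅓)*(-4) = -5/3 - 4/3 = -3)
z(b) = 3/8 (z(b) = -⅛*(-3) = 3/8)
v(14)/z(20) + (-178 - 1*(-80))/215 = 7/(3/8) + (-178 - 1*(-80))/215 = 7*(8/3) + (-178 + 80)*(1/215) = 56/3 - 98*1/215 = 56/3 - 98/215 = 11746/645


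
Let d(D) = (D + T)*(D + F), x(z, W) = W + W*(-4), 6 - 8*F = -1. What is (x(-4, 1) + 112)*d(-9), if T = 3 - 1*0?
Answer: 21255/4 ≈ 5313.8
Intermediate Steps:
F = 7/8 (F = ¾ - ⅛*(-1) = ¾ + ⅛ = 7/8 ≈ 0.87500)
T = 3 (T = 3 + 0 = 3)
x(z, W) = -3*W (x(z, W) = W - 4*W = -3*W)
d(D) = (3 + D)*(7/8 + D) (d(D) = (D + 3)*(D + 7/8) = (3 + D)*(7/8 + D))
(x(-4, 1) + 112)*d(-9) = (-3*1 + 112)*(21/8 + (-9)² + (31/8)*(-9)) = (-3 + 112)*(21/8 + 81 - 279/8) = 109*(195/4) = 21255/4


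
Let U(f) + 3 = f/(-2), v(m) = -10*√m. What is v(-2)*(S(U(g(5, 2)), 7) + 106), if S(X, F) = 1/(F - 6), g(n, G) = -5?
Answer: -1070*I*√2 ≈ -1513.2*I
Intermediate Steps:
U(f) = -3 - f/2 (U(f) = -3 + f/(-2) = -3 + f*(-½) = -3 - f/2)
S(X, F) = 1/(-6 + F)
v(-2)*(S(U(g(5, 2)), 7) + 106) = (-10*I*√2)*(1/(-6 + 7) + 106) = (-10*I*√2)*(1/1 + 106) = (-10*I*√2)*(1 + 106) = -10*I*√2*107 = -1070*I*√2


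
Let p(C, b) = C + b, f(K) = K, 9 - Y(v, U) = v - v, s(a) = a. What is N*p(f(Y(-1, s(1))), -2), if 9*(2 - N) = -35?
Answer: 371/9 ≈ 41.222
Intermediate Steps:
Y(v, U) = 9 (Y(v, U) = 9 - (v - v) = 9 - 1*0 = 9 + 0 = 9)
N = 53/9 (N = 2 - 1/9*(-35) = 2 + 35/9 = 53/9 ≈ 5.8889)
N*p(f(Y(-1, s(1))), -2) = 53*(9 - 2)/9 = (53/9)*7 = 371/9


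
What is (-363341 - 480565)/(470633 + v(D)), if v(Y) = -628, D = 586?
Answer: -843906/470005 ≈ -1.7955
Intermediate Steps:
(-363341 - 480565)/(470633 + v(D)) = (-363341 - 480565)/(470633 - 628) = -843906/470005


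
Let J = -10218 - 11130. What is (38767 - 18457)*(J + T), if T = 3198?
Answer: -368626500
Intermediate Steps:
J = -21348
(38767 - 18457)*(J + T) = (38767 - 18457)*(-21348 + 3198) = 20310*(-18150) = -368626500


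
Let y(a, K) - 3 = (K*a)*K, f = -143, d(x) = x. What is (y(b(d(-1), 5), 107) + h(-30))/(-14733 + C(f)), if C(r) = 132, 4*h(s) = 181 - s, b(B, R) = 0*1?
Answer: -223/58404 ≈ -0.0038182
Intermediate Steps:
b(B, R) = 0
y(a, K) = 3 + a*K² (y(a, K) = 3 + (K*a)*K = 3 + a*K²)
h(s) = 181/4 - s/4 (h(s) = (181 - s)/4 = 181/4 - s/4)
(y(b(d(-1), 5), 107) + h(-30))/(-14733 + C(f)) = ((3 + 0*107²) + (181/4 - ¼*(-30)))/(-14733 + 132) = ((3 + 0*11449) + (181/4 + 15/2))/(-14601) = ((3 + 0) + 211/4)*(-1/14601) = (3 + 211/4)*(-1/14601) = (223/4)*(-1/14601) = -223/58404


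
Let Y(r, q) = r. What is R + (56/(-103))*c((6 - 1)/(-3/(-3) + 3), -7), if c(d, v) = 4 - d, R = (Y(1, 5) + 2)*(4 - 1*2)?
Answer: 464/103 ≈ 4.5049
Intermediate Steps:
R = 6 (R = (1 + 2)*(4 - 1*2) = 3*(4 - 2) = 3*2 = 6)
R + (56/(-103))*c((6 - 1)/(-3/(-3) + 3), -7) = 6 + (56/(-103))*(4 - (6 - 1)/(-3/(-3) + 3)) = 6 + (56*(-1/103))*(4 - 5/(-3*(-⅓) + 3)) = 6 - 56*(4 - 5/(1 + 3))/103 = 6 - 56*(4 - 5/4)/103 = 6 - 56/103*11/4 = 6 - 154/103 = 464/103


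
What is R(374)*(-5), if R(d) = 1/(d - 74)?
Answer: -1/60 ≈ -0.016667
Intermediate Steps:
R(d) = 1/(-74 + d)
R(374)*(-5) = -5/(-74 + 374) = -5/300 = (1/300)*(-5) = -1/60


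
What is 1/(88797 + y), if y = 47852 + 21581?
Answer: 1/158230 ≈ 6.3199e-6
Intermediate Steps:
y = 69433
1/(88797 + y) = 1/(88797 + 69433) = 1/158230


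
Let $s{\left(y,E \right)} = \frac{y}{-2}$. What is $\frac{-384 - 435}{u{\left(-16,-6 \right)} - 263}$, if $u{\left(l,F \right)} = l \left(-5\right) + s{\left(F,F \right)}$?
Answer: $\frac{91}{20} \approx 4.55$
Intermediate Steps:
$s{\left(y,E \right)} = - \frac{y}{2}$ ($s{\left(y,E \right)} = y \left(- \frac{1}{2}\right) = - \frac{y}{2}$)
$u{\left(l,F \right)} = - 5 l - \frac{F}{2}$ ($u{\left(l,F \right)} = l \left(-5\right) - \frac{F}{2} = - 5 l - \frac{F}{2}$)
$\frac{-384 - 435}{u{\left(-16,-6 \right)} - 263} = \frac{-384 - 435}{\left(\left(-5\right) \left(-16\right) - -3\right) - 263} = - \frac{819}{\left(80 + 3\right) - 263} = - \frac{819}{83 - 263} = - \frac{819}{-180} = \left(-819\right) \left(- \frac{1}{180}\right) = \frac{91}{20}$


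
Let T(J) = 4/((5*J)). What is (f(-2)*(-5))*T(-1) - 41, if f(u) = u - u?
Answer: -41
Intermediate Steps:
f(u) = 0
T(J) = 4/(5*J) (T(J) = 4*(1/(5*J)) = 4/(5*J))
(f(-2)*(-5))*T(-1) - 41 = (0*(-5))*((4/5)/(-1)) - 41 = 0*((4/5)*(-1)) - 41 = 0*(-4/5) - 41 = 0 - 41 = -41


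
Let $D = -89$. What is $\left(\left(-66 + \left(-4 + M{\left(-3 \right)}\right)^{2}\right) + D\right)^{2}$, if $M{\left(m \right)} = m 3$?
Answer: $196$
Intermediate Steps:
$M{\left(m \right)} = 3 m$
$\left(\left(-66 + \left(-4 + M{\left(-3 \right)}\right)^{2}\right) + D\right)^{2} = \left(\left(-66 + \left(-4 + 3 \left(-3\right)\right)^{2}\right) - 89\right)^{2} = \left(\left(-66 + \left(-4 - 9\right)^{2}\right) - 89\right)^{2} = \left(\left(-66 + \left(-13\right)^{2}\right) - 89\right)^{2} = \left(\left(-66 + 169\right) - 89\right)^{2} = \left(103 - 89\right)^{2} = 14^{2} = 196$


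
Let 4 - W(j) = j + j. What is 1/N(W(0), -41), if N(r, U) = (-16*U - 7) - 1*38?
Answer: 1/611 ≈ 0.0016367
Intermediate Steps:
W(j) = 4 - 2*j (W(j) = 4 - (j + j) = 4 - 2*j)
N(r, U) = -45 - 16*U (N(r, U) = (-7 - 16*U) - 38 = -45 - 16*U)
1/N(W(0), -41) = 1/(-45 - 16*(-41)) = 1/(-45 + 656) = 1/611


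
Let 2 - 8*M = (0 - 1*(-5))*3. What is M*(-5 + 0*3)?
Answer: 65/8 ≈ 8.1250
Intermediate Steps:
M = -13/8 (M = ¼ - (0 - 1*(-5))*3/8 = ¼ - (0 + 5)*3/8 = ¼ - 5*3/8 = ¼ - ⅛*15 = ¼ - 15/8 = -13/8 ≈ -1.6250)
M*(-5 + 0*3) = -13*(-5 + 0*3)/8 = -13*(-5 + 0)/8 = -13/8*(-5) = 65/8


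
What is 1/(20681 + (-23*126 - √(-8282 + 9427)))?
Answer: 17783/316233944 + √1145/316233944 ≈ 5.6341e-5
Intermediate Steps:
1/(20681 + (-23*126 - √(-8282 + 9427))) = 1/(20681 + (-2898 - √1145)) = 1/(17783 - √1145)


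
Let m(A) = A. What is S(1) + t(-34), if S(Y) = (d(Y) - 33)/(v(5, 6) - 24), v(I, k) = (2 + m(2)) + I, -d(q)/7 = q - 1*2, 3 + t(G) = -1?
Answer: -34/15 ≈ -2.2667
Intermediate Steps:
t(G) = -4 (t(G) = -3 - 1 = -4)
d(q) = 14 - 7*q (d(q) = -7*(q - 1*2) = -7*(q - 2) = -7*(-2 + q) = 14 - 7*q)
v(I, k) = 4 + I (v(I, k) = (2 + 2) + I = 4 + I)
S(Y) = 19/15 + 7*Y/15 (S(Y) = ((14 - 7*Y) - 33)/((4 + 5) - 24) = (-19 - 7*Y)/(9 - 24) = (-19 - 7*Y)/(-15) = (-19 - 7*Y)*(-1/15) = 19/15 + 7*Y/15)
S(1) + t(-34) = (19/15 + (7/15)*1) - 4 = (19/15 + 7/15) - 4 = 26/15 - 4 = -34/15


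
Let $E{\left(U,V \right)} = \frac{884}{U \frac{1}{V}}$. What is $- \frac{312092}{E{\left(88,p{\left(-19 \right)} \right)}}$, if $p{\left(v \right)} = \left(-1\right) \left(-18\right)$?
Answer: $- \frac{3433012}{1989} \approx -1726.0$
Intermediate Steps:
$p{\left(v \right)} = 18$
$E{\left(U,V \right)} = \frac{884 V}{U}$ ($E{\left(U,V \right)} = 884 \frac{V}{U} = \frac{884 V}{U}$)
$- \frac{312092}{E{\left(88,p{\left(-19 \right)} \right)}} = - \frac{312092}{884 \cdot 18 \cdot \frac{1}{88}} = - \frac{312092}{\frac{1989}{11}} = \left(-312092\right) \frac{11}{1989} = - \frac{3433012}{1989}$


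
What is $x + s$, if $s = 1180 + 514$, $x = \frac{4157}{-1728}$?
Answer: $\frac{2923075}{1728} \approx 1691.6$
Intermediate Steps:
$x = - \frac{4157}{1728}$ ($x = 4157 \left(- \frac{1}{1728}\right) = - \frac{4157}{1728} \approx -2.4057$)
$s = 1694$
$x + s = - \frac{4157}{1728} + 1694 = \frac{2923075}{1728}$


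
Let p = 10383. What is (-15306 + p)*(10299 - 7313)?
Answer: -14700078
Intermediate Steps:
(-15306 + p)*(10299 - 7313) = (-15306 + 10383)*(10299 - 7313) = -4923*2986 = -14700078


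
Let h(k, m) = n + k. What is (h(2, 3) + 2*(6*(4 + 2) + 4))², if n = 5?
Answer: 7569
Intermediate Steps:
h(k, m) = 5 + k
(h(2, 3) + 2*(6*(4 + 2) + 4))² = ((5 + 2) + 2*(6*(4 + 2) + 4))² = (7 + 2*(6*6 + 4))² = (7 + 2*(36 + 4))² = (7 + 2*40)² = (7 + 80)² = 87² = 7569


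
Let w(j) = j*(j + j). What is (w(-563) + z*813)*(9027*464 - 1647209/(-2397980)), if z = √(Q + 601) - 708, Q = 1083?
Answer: 292953581938269383/1198990 + 8165778520787637*√421/1198990 ≈ 3.8407e+11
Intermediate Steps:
w(j) = 2*j² (w(j) = j*(2*j) = 2*j²)
z = -708 + 2*√421 (z = √(1083 + 601) - 708 = √1684 - 708 = 2*√421 - 708 = -708 + 2*√421 ≈ -666.96)
(w(-563) + z*813)*(9027*464 - 1647209/(-2397980)) = (2*(-563)² + (-708 + 2*√421)*813)*(9027*464 - 1647209/(-2397980)) = (2*316969 + (-575604 + 1626*√421))*(4188528 - 1647209*(-1/2397980)) = (633938 + (-575604 + 1626*√421))*(4188528 + 1647209/2397980) = (58334 + 1626*√421)*(10044008020649/2397980) = 292953581938269383/1198990 + 8165778520787637*√421/1198990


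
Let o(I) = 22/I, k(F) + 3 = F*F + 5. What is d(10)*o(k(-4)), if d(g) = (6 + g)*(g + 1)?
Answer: 1936/9 ≈ 215.11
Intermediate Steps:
k(F) = 2 + F² (k(F) = -3 + (F*F + 5) = -3 + (F² + 5) = -3 + (5 + F²) = 2 + F²)
d(g) = (1 + g)*(6 + g) (d(g) = (6 + g)*(1 + g) = (1 + g)*(6 + g))
d(10)*o(k(-4)) = (6 + 10² + 7*10)*(22/(2 + (-4)²)) = (6 + 100 + 70)*(22/(2 + 16)) = 176*(22/18) = 176*(22*(1/18)) = 176*(11/9) = 1936/9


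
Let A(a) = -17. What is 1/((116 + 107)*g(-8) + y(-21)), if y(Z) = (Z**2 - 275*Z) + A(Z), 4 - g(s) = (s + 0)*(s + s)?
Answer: -1/21453 ≈ -4.6614e-5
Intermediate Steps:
g(s) = 4 - 2*s**2 (g(s) = 4 - (s + 0)*(s + s) = 4 - s*2*s = 4 - 2*s**2)
y(Z) = -17 + Z**2 - 275*Z (y(Z) = (Z**2 - 275*Z) - 17 = -17 + Z**2 - 275*Z)
1/((116 + 107)*g(-8) + y(-21)) = 1/((116 + 107)*(4 - 2*(-8)**2) + (-17 + (-21)**2 - 275*(-21))) = 1/(223*(4 - 2*64) + (-17 + 441 + 5775)) = 1/(223*(4 - 128) + 6199) = 1/(223*(-124) + 6199) = 1/(-27652 + 6199) = 1/(-21453) = -1/21453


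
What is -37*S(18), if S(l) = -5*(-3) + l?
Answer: -1221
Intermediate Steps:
S(l) = 15 + l
-37*S(18) = -37*(15 + 18) = -37*33 = -1221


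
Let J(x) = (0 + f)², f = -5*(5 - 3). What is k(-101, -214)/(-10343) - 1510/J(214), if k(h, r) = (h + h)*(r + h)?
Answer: -2198093/103430 ≈ -21.252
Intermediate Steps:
f = -10 (f = -5*2 = -10)
k(h, r) = 2*h*(h + r) (k(h, r) = (2*h)*(h + r) = 2*h*(h + r))
J(x) = 100 (J(x) = (0 - 10)² = (-10)² = 100)
k(-101, -214)/(-10343) - 1510/J(214) = (2*(-101)*(-101 - 214))/(-10343) - 1510/100 = (2*(-101)*(-315))*(-1/10343) - 1510*1/100 = 63630*(-1/10343) - 151/10 = -63630/10343 - 151/10 = -2198093/103430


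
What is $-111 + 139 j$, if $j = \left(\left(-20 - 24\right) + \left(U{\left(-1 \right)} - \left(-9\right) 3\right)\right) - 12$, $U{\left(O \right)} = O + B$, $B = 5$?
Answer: $-3586$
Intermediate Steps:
$U{\left(O \right)} = 5 + O$ ($U{\left(O \right)} = O + 5 = 5 + O$)
$j = -25$ ($j = \left(\left(-20 - 24\right) + \left(\left(5 - 1\right) - \left(-9\right) 3\right)\right) - 12 = \left(-44 + \left(4 - -27\right)\right) - 12 = \left(-44 + \left(4 + 27\right)\right) - 12 = \left(-44 + 31\right) - 12 = -13 - 12 = -25$)
$-111 + 139 j = -111 + 139 \left(-25\right) = -111 - 3475 = -3586$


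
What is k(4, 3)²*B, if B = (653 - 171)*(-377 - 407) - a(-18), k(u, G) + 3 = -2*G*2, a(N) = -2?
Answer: -85024350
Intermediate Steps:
k(u, G) = -3 - 4*G (k(u, G) = -3 - 2*G*2 = -3 - 4*G)
B = -377886 (B = (653 - 171)*(-377 - 407) - 1*(-2) = 482*(-784) + 2 = -377888 + 2 = -377886)
k(4, 3)²*B = (-3 - 4*3)²*(-377886) = (-3 - 12)²*(-377886) = (-15)²*(-377886) = 225*(-377886) = -85024350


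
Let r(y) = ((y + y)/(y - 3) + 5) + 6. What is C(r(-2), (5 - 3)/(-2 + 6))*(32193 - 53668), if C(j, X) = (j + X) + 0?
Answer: -528285/2 ≈ -2.6414e+5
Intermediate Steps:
r(y) = 11 + 2*y/(-3 + y) (r(y) = ((2*y)/(-3 + y) + 5) + 6 = (2*y/(-3 + y) + 5) + 6 = (5 + 2*y/(-3 + y)) + 6 = 11 + 2*y/(-3 + y))
C(j, X) = X + j (C(j, X) = (X + j) + 0 = X + j)
C(r(-2), (5 - 3)/(-2 + 6))*(32193 - 53668) = ((5 - 3)/(-2 + 6) + (-33 + 13*(-2))/(-3 - 2))*(32193 - 53668) = (2/4 + (-33 - 26)/(-5))*(-21475) = (2*(1/4) - 1/5*(-59))*(-21475) = (1/2 + 59/5)*(-21475) = (123/10)*(-21475) = -528285/2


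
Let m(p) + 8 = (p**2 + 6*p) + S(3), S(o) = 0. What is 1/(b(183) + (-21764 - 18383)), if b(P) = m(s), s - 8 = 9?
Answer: -1/39764 ≈ -2.5148e-5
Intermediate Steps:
s = 17 (s = 8 + 9 = 17)
m(p) = -8 + p**2 + 6*p (m(p) = -8 + ((p**2 + 6*p) + 0) = -8 + (p**2 + 6*p) = -8 + p**2 + 6*p)
b(P) = 383 (b(P) = -8 + 17**2 + 6*17 = -8 + 289 + 102 = 383)
1/(b(183) + (-21764 - 18383)) = 1/(383 + (-21764 - 18383)) = 1/(383 - 40147) = 1/(-39764) = -1/39764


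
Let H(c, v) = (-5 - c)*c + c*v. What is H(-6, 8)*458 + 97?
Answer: -24635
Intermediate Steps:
H(c, v) = c*v + c*(-5 - c) (H(c, v) = c*(-5 - c) + c*v = c*v + c*(-5 - c))
H(-6, 8)*458 + 97 = -6*(-5 + 8 - 1*(-6))*458 + 97 = -6*(-5 + 8 + 6)*458 + 97 = -6*9*458 + 97 = -54*458 + 97 = -24732 + 97 = -24635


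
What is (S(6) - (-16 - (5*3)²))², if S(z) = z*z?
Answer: 76729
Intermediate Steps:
S(z) = z²
(S(6) - (-16 - (5*3)²))² = (6² - (-16 - (5*3)²))² = (36 - (-16 - 1*15²))² = (36 - (-16 - 1*225))² = (36 - (-16 - 225))² = (36 - 1*(-241))² = (36 + 241)² = 277² = 76729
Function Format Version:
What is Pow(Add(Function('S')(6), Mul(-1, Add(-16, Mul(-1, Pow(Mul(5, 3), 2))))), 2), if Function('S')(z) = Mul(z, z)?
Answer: 76729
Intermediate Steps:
Function('S')(z) = Pow(z, 2)
Pow(Add(Function('S')(6), Mul(-1, Add(-16, Mul(-1, Pow(Mul(5, 3), 2))))), 2) = Pow(Add(Pow(6, 2), Mul(-1, Add(-16, Mul(-1, Pow(Mul(5, 3), 2))))), 2) = Pow(Add(36, Mul(-1, Add(-16, Mul(-1, Pow(15, 2))))), 2) = Pow(Add(36, Mul(-1, Add(-16, Mul(-1, 225)))), 2) = Pow(Add(36, Mul(-1, Add(-16, -225))), 2) = Pow(Add(36, Mul(-1, -241)), 2) = Pow(Add(36, 241), 2) = Pow(277, 2) = 76729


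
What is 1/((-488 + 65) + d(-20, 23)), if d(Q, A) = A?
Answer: -1/400 ≈ -0.0025000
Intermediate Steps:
1/((-488 + 65) + d(-20, 23)) = 1/((-488 + 65) + 23) = 1/(-423 + 23) = 1/(-400) = -1/400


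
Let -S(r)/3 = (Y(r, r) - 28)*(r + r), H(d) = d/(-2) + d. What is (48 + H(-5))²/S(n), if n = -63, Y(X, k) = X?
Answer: -13/216 ≈ -0.060185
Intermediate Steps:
H(d) = d/2 (H(d) = d*(-½) + d = -d/2 + d = d/2)
S(r) = -6*r*(-28 + r) (S(r) = -3*(r - 28)*(r + r) = -3*(-28 + r)*2*r = -6*r*(-28 + r))
(48 + H(-5))²/S(n) = (48 + (½)*(-5))²/((6*(-63)*(28 - 1*(-63)))) = (48 - 5/2)²/((6*(-63)*(28 + 63))) = (91/2)²/((6*(-63)*91)) = (8281/4)/(-34398) = (8281/4)*(-1/34398) = -13/216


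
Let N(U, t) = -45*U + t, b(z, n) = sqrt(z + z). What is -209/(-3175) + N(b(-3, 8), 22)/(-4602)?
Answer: 445984/7305675 + 15*I*sqrt(6)/1534 ≈ 0.061046 + 0.023952*I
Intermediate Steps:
b(z, n) = sqrt(2)*sqrt(z) (b(z, n) = sqrt(2*z) = sqrt(2)*sqrt(z))
N(U, t) = t - 45*U
-209/(-3175) + N(b(-3, 8), 22)/(-4602) = -209/(-3175) + (22 - 45*sqrt(2)*sqrt(-3))/(-4602) = -209*(-1/3175) + (22 - 45*sqrt(2)*I*sqrt(3))*(-1/4602) = 209/3175 + (22 - 45*I*sqrt(6))*(-1/4602) = 209/3175 + (-11/2301 + 15*I*sqrt(6)/1534) = 445984/7305675 + 15*I*sqrt(6)/1534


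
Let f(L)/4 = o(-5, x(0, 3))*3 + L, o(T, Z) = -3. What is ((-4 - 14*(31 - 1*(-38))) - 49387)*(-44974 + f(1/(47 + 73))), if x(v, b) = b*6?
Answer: 67997006743/30 ≈ 2.2666e+9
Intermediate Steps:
x(v, b) = 6*b
f(L) = -36 + 4*L (f(L) = 4*(-3*3 + L) = 4*(-9 + L) = -36 + 4*L)
((-4 - 14*(31 - 1*(-38))) - 49387)*(-44974 + f(1/(47 + 73))) = ((-4 - 14*(31 - 1*(-38))) - 49387)*(-44974 + (-36 + 4/(47 + 73))) = ((-4 - 14*(31 + 38)) - 49387)*(-44974 + (-36 + 4/120)) = ((-4 - 14*69) - 49387)*(-44974 + (-36 + 4*(1/120))) = ((-4 - 966) - 49387)*(-44974 + (-36 + 1/30)) = (-970 - 49387)*(-44974 - 1079/30) = -50357*(-1350299/30) = 67997006743/30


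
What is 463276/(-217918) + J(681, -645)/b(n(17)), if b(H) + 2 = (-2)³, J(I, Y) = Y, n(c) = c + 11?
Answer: 13592435/217918 ≈ 62.374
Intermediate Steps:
n(c) = 11 + c
b(H) = -10 (b(H) = -2 + (-2)³ = -2 - 8 = -10)
463276/(-217918) + J(681, -645)/b(n(17)) = 463276/(-217918) - 645/(-10) = 463276*(-1/217918) - 645*(-⅒) = -231638/108959 + 129/2 = 13592435/217918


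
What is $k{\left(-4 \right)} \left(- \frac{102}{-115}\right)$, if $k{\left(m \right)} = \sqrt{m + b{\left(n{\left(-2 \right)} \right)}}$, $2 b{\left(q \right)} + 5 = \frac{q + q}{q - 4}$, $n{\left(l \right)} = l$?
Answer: $\frac{17 i \sqrt{222}}{115} \approx 2.2026 i$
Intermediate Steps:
$b{\left(q \right)} = - \frac{5}{2} + \frac{q}{-4 + q}$ ($b{\left(q \right)} = - \frac{5}{2} + \frac{\left(q + q\right) \frac{1}{q - 4}}{2} = - \frac{5}{2} + \frac{2 q \frac{1}{-4 + q}}{2} = - \frac{5}{2} + \frac{q}{-4 + q}$)
$k{\left(m \right)} = \sqrt{- \frac{13}{6} + m}$ ($k{\left(m \right)} = \sqrt{m + \frac{20 - -6}{2 \left(-4 - 2\right)}} = \sqrt{m + \frac{20 + 6}{2 \left(-6\right)}} = \sqrt{m + \frac{1}{2} \left(- \frac{1}{6}\right) 26} = \sqrt{m - \frac{13}{6}} = \sqrt{- \frac{13}{6} + m}$)
$k{\left(-4 \right)} \left(- \frac{102}{-115}\right) = \frac{\sqrt{-78 + 36 \left(-4\right)}}{6} \left(- \frac{102}{-115}\right) = \frac{\sqrt{-78 - 144}}{6} \left(\left(-102\right) \left(- \frac{1}{115}\right)\right) = \frac{\sqrt{-222}}{6} \cdot \frac{102}{115} = \frac{i \sqrt{222}}{6} \cdot \frac{102}{115} = \frac{17 i \sqrt{222}}{115}$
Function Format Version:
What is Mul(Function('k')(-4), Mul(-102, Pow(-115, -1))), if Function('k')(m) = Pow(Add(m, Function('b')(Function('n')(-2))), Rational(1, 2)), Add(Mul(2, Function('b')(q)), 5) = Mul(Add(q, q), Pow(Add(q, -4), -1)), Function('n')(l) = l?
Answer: Mul(Rational(17, 115), I, Pow(222, Rational(1, 2))) ≈ Mul(2.2026, I)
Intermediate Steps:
Function('b')(q) = Add(Rational(-5, 2), Mul(q, Pow(Add(-4, q), -1))) (Function('b')(q) = Add(Rational(-5, 2), Mul(Rational(1, 2), Mul(Add(q, q), Pow(Add(q, -4), -1)))) = Add(Rational(-5, 2), Mul(Rational(1, 2), Mul(Mul(2, q), Pow(Add(-4, q), -1)))) = Add(Rational(-5, 2), Mul(Rational(1, 2), Mul(2, q, Pow(Add(-4, q), -1)))) = Add(Rational(-5, 2), Mul(q, Pow(Add(-4, q), -1))))
Function('k')(m) = Pow(Add(Rational(-13, 6), m), Rational(1, 2)) (Function('k')(m) = Pow(Add(m, Mul(Rational(1, 2), Pow(Add(-4, -2), -1), Add(20, Mul(-3, -2)))), Rational(1, 2)) = Pow(Add(m, Mul(Rational(1, 2), Pow(-6, -1), Add(20, 6))), Rational(1, 2)) = Pow(Add(m, Mul(Rational(1, 2), Rational(-1, 6), 26)), Rational(1, 2)) = Pow(Add(m, Rational(-13, 6)), Rational(1, 2)) = Pow(Add(Rational(-13, 6), m), Rational(1, 2)))
Mul(Function('k')(-4), Mul(-102, Pow(-115, -1))) = Mul(Mul(Rational(1, 6), Pow(Add(-78, Mul(36, -4)), Rational(1, 2))), Mul(-102, Pow(-115, -1))) = Mul(Mul(Rational(1, 6), Pow(Add(-78, -144), Rational(1, 2))), Mul(-102, Rational(-1, 115))) = Mul(Mul(Rational(1, 6), Pow(-222, Rational(1, 2))), Rational(102, 115)) = Mul(Mul(Rational(1, 6), Mul(I, Pow(222, Rational(1, 2)))), Rational(102, 115)) = Mul(Mul(Rational(1, 6), I, Pow(222, Rational(1, 2))), Rational(102, 115)) = Mul(Rational(17, 115), I, Pow(222, Rational(1, 2)))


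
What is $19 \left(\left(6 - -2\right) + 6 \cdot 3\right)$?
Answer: $494$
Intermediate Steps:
$19 \left(\left(6 - -2\right) + 6 \cdot 3\right) = 19 \left(\left(6 + 2\right) + 18\right) = 19 \left(8 + 18\right) = 19 \cdot 26 = 494$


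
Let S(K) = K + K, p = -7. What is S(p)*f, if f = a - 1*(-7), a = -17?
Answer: 140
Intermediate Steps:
S(K) = 2*K
f = -10 (f = -17 - 1*(-7) = -17 + 7 = -10)
S(p)*f = (2*(-7))*(-10) = -14*(-10) = 140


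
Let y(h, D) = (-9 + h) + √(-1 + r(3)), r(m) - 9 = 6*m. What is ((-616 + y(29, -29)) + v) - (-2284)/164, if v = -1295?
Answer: -76960/41 + √26 ≈ -1872.0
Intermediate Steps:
r(m) = 9 + 6*m
y(h, D) = -9 + h + √26 (y(h, D) = (-9 + h) + √(-1 + (9 + 6*3)) = (-9 + h) + √(-1 + (9 + 18)) = (-9 + h) + √(-1 + 27) = (-9 + h) + √26 = -9 + h + √26)
((-616 + y(29, -29)) + v) - (-2284)/164 = ((-616 + (-9 + 29 + √26)) - 1295) - (-2284)/164 = ((-616 + (20 + √26)) - 1295) - (-2284)/164 = ((-596 + √26) - 1295) - 1*(-571/41) = (-1891 + √26) + 571/41 = -76960/41 + √26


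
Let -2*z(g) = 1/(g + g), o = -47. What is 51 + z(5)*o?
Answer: 1067/20 ≈ 53.350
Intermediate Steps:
z(g) = -1/(4*g) (z(g) = -1/(2*(g + g)) = -1/(2*g)/2 = -1/(4*g))
51 + z(5)*o = 51 - 1/4/5*(-47) = 51 - 1/4*1/5*(-47) = 51 - 1/20*(-47) = 51 + 47/20 = 1067/20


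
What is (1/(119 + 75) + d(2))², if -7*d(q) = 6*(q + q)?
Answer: 21613201/1844164 ≈ 11.720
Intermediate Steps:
d(q) = -12*q/7 (d(q) = -6*(q + q)/7 = -6*2*q/7 = -12*q/7)
(1/(119 + 75) + d(2))² = (1/(119 + 75) - 12/7*2)² = (1/194 - 24/7)² = (-4649/1358)² = 21613201/1844164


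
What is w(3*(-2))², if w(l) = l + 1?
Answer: 25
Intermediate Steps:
w(l) = 1 + l
w(3*(-2))² = (1 + 3*(-2))² = (1 - 6)² = (-5)² = 25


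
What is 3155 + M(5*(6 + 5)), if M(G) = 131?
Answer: 3286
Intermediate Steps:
3155 + M(5*(6 + 5)) = 3155 + 131 = 3286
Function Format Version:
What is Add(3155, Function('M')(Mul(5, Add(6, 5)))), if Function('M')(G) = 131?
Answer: 3286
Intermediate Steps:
Add(3155, Function('M')(Mul(5, Add(6, 5)))) = Add(3155, 131) = 3286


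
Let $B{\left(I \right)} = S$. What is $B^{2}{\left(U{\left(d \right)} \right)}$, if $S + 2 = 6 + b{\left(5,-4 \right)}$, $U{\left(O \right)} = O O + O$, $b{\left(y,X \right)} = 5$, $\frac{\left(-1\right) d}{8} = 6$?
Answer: $81$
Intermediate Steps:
$d = -48$ ($d = \left(-8\right) 6 = -48$)
$U{\left(O \right)} = O + O^{2}$ ($U{\left(O \right)} = O^{2} + O = O + O^{2}$)
$S = 9$ ($S = -2 + \left(6 + 5\right) = -2 + 11 = 9$)
$B{\left(I \right)} = 9$
$B^{2}{\left(U{\left(d \right)} \right)} = 9^{2} = 81$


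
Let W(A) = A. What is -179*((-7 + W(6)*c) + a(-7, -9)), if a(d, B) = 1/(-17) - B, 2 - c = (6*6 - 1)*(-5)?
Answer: -3237573/17 ≈ -1.9045e+5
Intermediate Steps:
c = 177 (c = 2 - (6*6 - 1)*(-5) = 2 - (36 - 1)*(-5) = 2 - 35*(-5) = 2 - 1*(-175) = 2 + 175 = 177)
a(d, B) = -1/17 - B
-179*((-7 + W(6)*c) + a(-7, -9)) = -179*((-7 + 6*177) + (-1/17 - 1*(-9))) = -179*((-7 + 1062) + (-1/17 + 9)) = -179*(1055 + 152/17) = -179*18087/17 = -3237573/17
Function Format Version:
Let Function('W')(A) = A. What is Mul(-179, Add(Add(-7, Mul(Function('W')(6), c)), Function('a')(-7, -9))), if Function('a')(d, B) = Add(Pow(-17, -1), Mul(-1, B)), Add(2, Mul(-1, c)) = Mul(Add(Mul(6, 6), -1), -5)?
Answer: Rational(-3237573, 17) ≈ -1.9045e+5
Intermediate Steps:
c = 177 (c = Add(2, Mul(-1, Mul(Add(Mul(6, 6), -1), -5))) = Add(2, Mul(-1, Mul(Add(36, -1), -5))) = Add(2, Mul(-1, Mul(35, -5))) = Add(2, Mul(-1, -175)) = Add(2, 175) = 177)
Function('a')(d, B) = Add(Rational(-1, 17), Mul(-1, B))
Mul(-179, Add(Add(-7, Mul(Function('W')(6), c)), Function('a')(-7, -9))) = Mul(-179, Add(Add(-7, Mul(6, 177)), Add(Rational(-1, 17), Mul(-1, -9)))) = Mul(-179, Add(Add(-7, 1062), Add(Rational(-1, 17), 9))) = Mul(-179, Add(1055, Rational(152, 17))) = Mul(-179, Rational(18087, 17)) = Rational(-3237573, 17)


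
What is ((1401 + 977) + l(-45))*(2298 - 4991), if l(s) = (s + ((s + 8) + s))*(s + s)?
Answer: -37184944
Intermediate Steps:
l(s) = 2*s*(8 + 3*s) (l(s) = (s + ((8 + s) + s))*(2*s) = (s + (8 + 2*s))*(2*s) = (8 + 3*s)*(2*s) = 2*s*(8 + 3*s))
((1401 + 977) + l(-45))*(2298 - 4991) = ((1401 + 977) + 2*(-45)*(8 + 3*(-45)))*(2298 - 4991) = (2378 + 2*(-45)*(8 - 135))*(-2693) = (2378 + 2*(-45)*(-127))*(-2693) = (2378 + 11430)*(-2693) = 13808*(-2693) = -37184944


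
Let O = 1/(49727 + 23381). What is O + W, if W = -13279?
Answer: -970801131/73108 ≈ -13279.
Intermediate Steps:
O = 1/73108 ≈ 1.3678e-5
O + W = 1/73108 - 13279 = -970801131/73108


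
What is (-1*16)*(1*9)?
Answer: -144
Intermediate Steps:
(-1*16)*(1*9) = -16*9 = -144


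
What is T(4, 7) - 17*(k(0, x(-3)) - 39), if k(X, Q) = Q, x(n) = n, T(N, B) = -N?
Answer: 710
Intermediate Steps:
T(4, 7) - 17*(k(0, x(-3)) - 39) = -1*4 - 17*(-3 - 39) = -4 - 17*(-42) = -4 + 714 = 710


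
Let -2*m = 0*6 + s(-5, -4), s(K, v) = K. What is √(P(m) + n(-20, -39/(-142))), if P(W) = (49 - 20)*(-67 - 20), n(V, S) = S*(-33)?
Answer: I*√51056526/142 ≈ 50.32*I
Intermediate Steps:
n(V, S) = -33*S
m = 5/2 (m = -(0*6 - 5)/2 = -(0 - 5)/2 = -½*(-5) = 5/2 ≈ 2.5000)
P(W) = -2523 (P(W) = 29*(-87) = -2523)
√(P(m) + n(-20, -39/(-142))) = √(-2523 - (-1287)/(-142)) = √(-2523 - (-1287)*(-1)/142) = √(-2523 - 33*39/142) = √(-2523 - 1287/142) = √(-359553/142) = I*√51056526/142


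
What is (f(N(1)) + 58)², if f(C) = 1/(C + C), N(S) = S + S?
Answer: 54289/16 ≈ 3393.1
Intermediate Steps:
N(S) = 2*S
f(C) = 1/(2*C)
(f(N(1)) + 58)² = (1/(2*((2*1))) + 58)² = ((½)/2 + 58)² = ((½)*(½) + 58)² = (¼ + 58)² = (233/4)² = 54289/16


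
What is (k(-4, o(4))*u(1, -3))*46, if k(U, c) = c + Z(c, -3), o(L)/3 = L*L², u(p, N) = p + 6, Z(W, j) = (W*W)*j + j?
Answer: -35549766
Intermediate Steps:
Z(W, j) = j + j*W² (Z(W, j) = W²*j + j = j*W² + j = j + j*W²)
u(p, N) = 6 + p
o(L) = 3*L³ (o(L) = 3*(L*L²) = 3*L³)
k(U, c) = -3 + c - 3*c² (k(U, c) = c - 3*(1 + c²) = c + (-3 - 3*c²) = -3 + c - 3*c²)
(k(-4, o(4))*u(1, -3))*46 = ((-3 + 3*4³ - 3*(3*4³)²)*(6 + 1))*46 = ((-3 + 3*64 - 3*(3*64)²)*7)*46 = ((-3 + 192 - 3*192²)*7)*46 = ((-3 + 192 - 3*36864)*7)*46 = ((-3 + 192 - 110592)*7)*46 = -110403*7*46 = -772821*46 = -35549766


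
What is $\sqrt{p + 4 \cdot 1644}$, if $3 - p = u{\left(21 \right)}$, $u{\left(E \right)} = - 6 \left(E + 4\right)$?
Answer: $\sqrt{6729} \approx 82.031$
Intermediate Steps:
$u{\left(E \right)} = -24 - 6 E$ ($u{\left(E \right)} = - 6 \left(4 + E\right) = -24 - 6 E$)
$p = 153$ ($p = 3 - \left(-24 - 126\right) = 3 - -150 = 3 + 150 = 153$)
$\sqrt{p + 4 \cdot 1644} = \sqrt{153 + 4 \cdot 1644} = \sqrt{153 + 6576} = \sqrt{6729}$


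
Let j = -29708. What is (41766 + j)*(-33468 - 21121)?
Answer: -658234162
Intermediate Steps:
(41766 + j)*(-33468 - 21121) = (41766 - 29708)*(-33468 - 21121) = 12058*(-54589) = -658234162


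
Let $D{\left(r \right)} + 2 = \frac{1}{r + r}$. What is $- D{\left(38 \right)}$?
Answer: $\frac{151}{76} \approx 1.9868$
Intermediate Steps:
$D{\left(r \right)} = -2 + \frac{1}{2 r}$ ($D{\left(r \right)} = -2 + \frac{1}{r + r} = -2 + \frac{1}{2 r}$)
$- D{\left(38 \right)} = - (-2 + \frac{1}{2 \cdot 38}) = - (-2 + \frac{1}{2} \cdot \frac{1}{38}) = - (-2 + \frac{1}{76}) = \left(-1\right) \left(- \frac{151}{76}\right) = \frac{151}{76}$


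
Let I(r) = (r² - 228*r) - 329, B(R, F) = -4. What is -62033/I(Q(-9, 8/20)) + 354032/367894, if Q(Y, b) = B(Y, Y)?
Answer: -389819023/3799457 ≈ -102.60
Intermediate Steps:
Q(Y, b) = -4
I(r) = -329 + r² - 228*r
-62033/I(Q(-9, 8/20)) + 354032/367894 = -62033/(-329 + (-4)² - 228*(-4)) + 354032/367894 = -62033/(-329 + 16 + 912) + 354032*(1/367894) = -62033/599 + 6104/6343 = -389819023/3799457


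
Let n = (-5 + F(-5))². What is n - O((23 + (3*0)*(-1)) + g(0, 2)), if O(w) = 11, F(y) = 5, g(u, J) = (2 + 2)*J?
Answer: -11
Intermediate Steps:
g(u, J) = 4*J
n = 0 (n = (-5 + 5)² = 0² = 0)
n - O((23 + (3*0)*(-1)) + g(0, 2)) = 0 - 1*11 = 0 - 11 = -11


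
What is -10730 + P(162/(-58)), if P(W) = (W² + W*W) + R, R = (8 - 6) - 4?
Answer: -9012490/841 ≈ -10716.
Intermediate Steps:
R = -2 (R = 2 - 4 = -2)
P(W) = -2 + 2*W² (P(W) = (W² + W*W) - 2 = (W² + W²) - 2 = 2*W² - 2 = -2 + 2*W²)
-10730 + P(162/(-58)) = -10730 + (-2 + 2*(162/(-58))²) = -10730 + (-2 + 2*(162*(-1/58))²) = -10730 + (-2 + 2*(-81/29)²) = -10730 + (-2 + 2*(6561/841)) = -10730 + (-2 + 13122/841) = -10730 + 11440/841 = -9012490/841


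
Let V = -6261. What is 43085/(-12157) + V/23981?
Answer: -1109336362/291537017 ≈ -3.8051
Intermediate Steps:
43085/(-12157) + V/23981 = 43085/(-12157) - 6261/23981 = 43085*(-1/12157) - 6261*1/23981 = -43085/12157 - 6261/23981 = -1109336362/291537017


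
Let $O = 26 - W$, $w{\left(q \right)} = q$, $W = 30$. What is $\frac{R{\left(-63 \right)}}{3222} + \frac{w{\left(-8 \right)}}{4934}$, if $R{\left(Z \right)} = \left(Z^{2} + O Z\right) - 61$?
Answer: $\frac{5124916}{3974337} \approx 1.2895$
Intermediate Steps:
$O = -4$ ($O = 26 - 30 = -4$)
$R{\left(Z \right)} = -61 + Z^{2} - 4 Z$ ($R{\left(Z \right)} = \left(Z^{2} - 4 Z\right) - 61 = -61 + Z^{2} - 4 Z$)
$\frac{R{\left(-63 \right)}}{3222} + \frac{w{\left(-8 \right)}}{4934} = \frac{-61 + \left(-63\right)^{2} - -252}{3222} - \frac{8}{4934} = \left(-61 + 3969 + 252\right) \frac{1}{3222} - \frac{4}{2467} = 4160 \cdot \frac{1}{3222} - \frac{4}{2467} = \frac{2080}{1611} - \frac{4}{2467} = \frac{5124916}{3974337}$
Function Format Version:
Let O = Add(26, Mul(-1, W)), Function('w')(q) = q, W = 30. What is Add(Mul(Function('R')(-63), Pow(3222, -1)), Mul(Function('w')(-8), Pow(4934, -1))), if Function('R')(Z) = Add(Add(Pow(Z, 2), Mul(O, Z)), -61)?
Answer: Rational(5124916, 3974337) ≈ 1.2895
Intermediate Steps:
O = -4 (O = Add(26, Mul(-1, 30)) = Add(26, -30) = -4)
Function('R')(Z) = Add(-61, Pow(Z, 2), Mul(-4, Z)) (Function('R')(Z) = Add(Add(Pow(Z, 2), Mul(-4, Z)), -61) = Add(-61, Pow(Z, 2), Mul(-4, Z)))
Add(Mul(Function('R')(-63), Pow(3222, -1)), Mul(Function('w')(-8), Pow(4934, -1))) = Add(Mul(Add(-61, Pow(-63, 2), Mul(-4, -63)), Pow(3222, -1)), Mul(-8, Pow(4934, -1))) = Add(Mul(Add(-61, 3969, 252), Rational(1, 3222)), Mul(-8, Rational(1, 4934))) = Add(Mul(4160, Rational(1, 3222)), Rational(-4, 2467)) = Add(Rational(2080, 1611), Rational(-4, 2467)) = Rational(5124916, 3974337)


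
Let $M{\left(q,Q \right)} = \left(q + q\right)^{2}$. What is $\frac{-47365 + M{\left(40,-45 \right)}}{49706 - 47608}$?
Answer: $- \frac{40965}{2098} \approx -19.526$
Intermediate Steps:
$M{\left(q,Q \right)} = 4 q^{2}$ ($M{\left(q,Q \right)} = \left(2 q\right)^{2} = 4 q^{2}$)
$\frac{-47365 + M{\left(40,-45 \right)}}{49706 - 47608} = \frac{-47365 + 4 \cdot 40^{2}}{49706 - 47608} = \frac{-47365 + 4 \cdot 1600}{2098} = \left(-47365 + 6400\right) \frac{1}{2098} = \left(-40965\right) \frac{1}{2098} = - \frac{40965}{2098}$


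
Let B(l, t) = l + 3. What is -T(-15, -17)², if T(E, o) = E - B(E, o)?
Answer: -9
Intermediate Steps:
B(l, t) = 3 + l
T(E, o) = -3 (T(E, o) = E - (3 + E) = E + (-3 - E) = -3)
-T(-15, -17)² = -1*(-3)² = -1*9 = -9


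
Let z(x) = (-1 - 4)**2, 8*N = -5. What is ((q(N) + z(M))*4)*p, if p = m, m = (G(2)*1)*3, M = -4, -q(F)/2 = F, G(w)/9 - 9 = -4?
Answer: 14175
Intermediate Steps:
G(w) = 45 (G(w) = 81 + 9*(-4) = 81 - 36 = 45)
N = -5/8 (N = (1/8)*(-5) = -5/8 ≈ -0.62500)
q(F) = -2*F
z(x) = 25 (z(x) = (-5)**2 = 25)
m = 135 (m = (45*1)*3 = 45*3 = 135)
p = 135
((q(N) + z(M))*4)*p = ((-2*(-5/8) + 25)*4)*135 = ((5/4 + 25)*4)*135 = ((105/4)*4)*135 = 105*135 = 14175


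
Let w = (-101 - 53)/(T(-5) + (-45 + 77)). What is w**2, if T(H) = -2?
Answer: 5929/225 ≈ 26.351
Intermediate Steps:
w = -77/15 (w = (-101 - 53)/(-2 + (-45 + 77)) = -154/(-2 + 32) = -154/30 = -154*1/30 = -77/15 ≈ -5.1333)
w**2 = (-77/15)**2 = 5929/225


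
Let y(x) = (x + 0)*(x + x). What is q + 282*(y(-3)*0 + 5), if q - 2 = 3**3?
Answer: 1439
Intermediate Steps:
q = 29 (q = 2 + 3**3 = 2 + 27 = 29)
y(x) = 2*x**2 (y(x) = x*(2*x) = 2*x**2)
q + 282*(y(-3)*0 + 5) = 29 + 282*((2*(-3)**2)*0 + 5) = 29 + 282*((2*9)*0 + 5) = 29 + 282*(18*0 + 5) = 29 + 282*(0 + 5) = 29 + 282*5 = 29 + 1410 = 1439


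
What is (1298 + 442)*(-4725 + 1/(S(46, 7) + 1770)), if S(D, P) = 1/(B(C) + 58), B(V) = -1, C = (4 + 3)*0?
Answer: -28602595080/3479 ≈ -8.2215e+6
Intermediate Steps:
C = 0 (C = 7*0 = 0)
S(D, P) = 1/57 (S(D, P) = 1/(-1 + 58) = 1/57)
(1298 + 442)*(-4725 + 1/(S(46, 7) + 1770)) = (1298 + 442)*(-4725 + 1/(1/57 + 1770)) = 1740*(-4725 + 1/(100891/57)) = 1740*(-4725 + 57/100891) = 1740*(-476709918/100891) = -28602595080/3479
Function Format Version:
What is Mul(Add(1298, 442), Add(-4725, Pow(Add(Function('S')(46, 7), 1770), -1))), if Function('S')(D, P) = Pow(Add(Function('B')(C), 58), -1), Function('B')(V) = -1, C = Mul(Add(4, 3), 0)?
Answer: Rational(-28602595080, 3479) ≈ -8.2215e+6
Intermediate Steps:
C = 0 (C = Mul(7, 0) = 0)
Function('S')(D, P) = Rational(1, 57) (Function('S')(D, P) = Pow(Add(-1, 58), -1) = Pow(57, -1) = Rational(1, 57))
Mul(Add(1298, 442), Add(-4725, Pow(Add(Function('S')(46, 7), 1770), -1))) = Mul(Add(1298, 442), Add(-4725, Pow(Add(Rational(1, 57), 1770), -1))) = Mul(1740, Add(-4725, Pow(Rational(100891, 57), -1))) = Mul(1740, Add(-4725, Rational(57, 100891))) = Mul(1740, Rational(-476709918, 100891)) = Rational(-28602595080, 3479)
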